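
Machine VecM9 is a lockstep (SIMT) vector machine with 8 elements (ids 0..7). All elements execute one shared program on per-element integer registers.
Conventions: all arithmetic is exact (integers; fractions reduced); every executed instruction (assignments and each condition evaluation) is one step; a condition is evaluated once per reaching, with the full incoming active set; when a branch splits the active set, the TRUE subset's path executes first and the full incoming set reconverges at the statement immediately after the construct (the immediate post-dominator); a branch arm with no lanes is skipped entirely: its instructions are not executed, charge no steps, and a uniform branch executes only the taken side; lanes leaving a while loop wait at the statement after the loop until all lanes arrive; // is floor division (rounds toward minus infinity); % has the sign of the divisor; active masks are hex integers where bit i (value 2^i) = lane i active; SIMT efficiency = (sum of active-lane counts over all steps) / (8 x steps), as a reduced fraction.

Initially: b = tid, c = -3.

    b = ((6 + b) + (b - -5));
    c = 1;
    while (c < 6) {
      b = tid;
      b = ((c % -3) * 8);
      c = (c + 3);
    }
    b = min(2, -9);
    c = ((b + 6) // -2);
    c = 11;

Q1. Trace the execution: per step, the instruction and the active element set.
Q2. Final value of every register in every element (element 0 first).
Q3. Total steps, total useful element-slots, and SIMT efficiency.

step 0: b <- ((6 + b) + (b - -5))    0xff
step 1: c <- 1                       0xff
step 2: eval (c < 6)                 0xff
step 3: b <- tid                     0xff
step 4: b <- ((c % -3) * 8)          0xff
step 5: c <- (c + 3)                 0xff
step 6: eval (c < 6)                 0xff
step 7: b <- tid                     0xff
step 8: b <- ((c % -3) * 8)          0xff
step 9: c <- (c + 3)                 0xff
step 10: eval (c < 6)                 0xff
step 11: b <- min(2, -9)              0xff
step 12: c <- ((b + 6) // -2)         0xff
step 13: c <- 11                      0xff

Answer: 14 steps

b: -9,-9,-9,-9,-9,-9,-9,-9
c: 11,11,11,11,11,11,11,11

steps = 14; useful = 112; efficiency = 112/112 = 1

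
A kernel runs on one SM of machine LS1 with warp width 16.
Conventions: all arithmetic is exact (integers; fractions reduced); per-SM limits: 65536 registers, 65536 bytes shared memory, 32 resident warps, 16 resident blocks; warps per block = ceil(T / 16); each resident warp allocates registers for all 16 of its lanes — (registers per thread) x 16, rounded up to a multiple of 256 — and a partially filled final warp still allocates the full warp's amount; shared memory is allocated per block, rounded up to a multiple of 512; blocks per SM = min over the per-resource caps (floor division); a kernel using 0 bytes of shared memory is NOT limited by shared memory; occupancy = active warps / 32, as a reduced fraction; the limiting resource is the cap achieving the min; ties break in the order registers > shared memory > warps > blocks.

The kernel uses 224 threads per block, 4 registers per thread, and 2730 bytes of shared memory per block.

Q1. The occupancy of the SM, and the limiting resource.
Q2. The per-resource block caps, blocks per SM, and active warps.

Answer: occupancy 7/8, limited by warps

registers: 18 blocks
shared memory: 21 blocks
warps: 2 blocks
blocks: 16 blocks

Answer: 2 blocks, 28 active warps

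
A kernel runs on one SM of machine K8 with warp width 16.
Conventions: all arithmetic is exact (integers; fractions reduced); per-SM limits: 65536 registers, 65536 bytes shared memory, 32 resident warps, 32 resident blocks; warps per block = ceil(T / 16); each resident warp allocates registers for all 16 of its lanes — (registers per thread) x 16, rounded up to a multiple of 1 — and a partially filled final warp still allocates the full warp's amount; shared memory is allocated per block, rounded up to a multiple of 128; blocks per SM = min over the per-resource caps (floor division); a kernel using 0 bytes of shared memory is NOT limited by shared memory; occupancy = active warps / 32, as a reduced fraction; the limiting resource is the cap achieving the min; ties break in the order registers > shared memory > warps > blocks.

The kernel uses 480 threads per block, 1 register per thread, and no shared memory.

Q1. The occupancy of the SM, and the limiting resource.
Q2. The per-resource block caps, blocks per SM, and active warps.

Answer: occupancy 15/16, limited by warps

registers: 136 blocks
shared memory: no limit (kernel uses none)
warps: 1 block
blocks: 32 blocks

Answer: 1 block, 30 active warps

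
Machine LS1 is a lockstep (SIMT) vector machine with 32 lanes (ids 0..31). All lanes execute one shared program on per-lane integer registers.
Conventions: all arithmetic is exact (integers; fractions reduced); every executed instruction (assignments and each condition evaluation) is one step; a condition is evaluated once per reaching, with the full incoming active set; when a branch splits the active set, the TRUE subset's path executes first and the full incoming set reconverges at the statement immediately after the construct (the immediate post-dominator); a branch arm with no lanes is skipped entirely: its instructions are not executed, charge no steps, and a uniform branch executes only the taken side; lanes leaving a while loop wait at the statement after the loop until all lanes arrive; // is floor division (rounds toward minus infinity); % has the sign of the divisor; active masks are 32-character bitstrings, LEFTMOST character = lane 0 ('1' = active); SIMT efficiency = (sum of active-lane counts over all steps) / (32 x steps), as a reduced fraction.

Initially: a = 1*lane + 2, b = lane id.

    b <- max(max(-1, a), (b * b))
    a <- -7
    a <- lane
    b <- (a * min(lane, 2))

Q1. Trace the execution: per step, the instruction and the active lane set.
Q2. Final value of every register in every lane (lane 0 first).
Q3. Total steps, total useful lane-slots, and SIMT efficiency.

step 0: b <- max(max(-1, a), (b * b)) 11111111111111111111111111111111
step 1: a <- -7                      11111111111111111111111111111111
step 2: a <- lane                    11111111111111111111111111111111
step 3: b <- (a * min(lane, 2))      11111111111111111111111111111111

Answer: 4 steps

a: 0,1,2,3,4,5,6,7,8,9,10,11,12,13,14,15,16,17,18,19,20,21,22,23,24,25,26,27,28,29,30,31
b: 0,1,4,6,8,10,12,14,16,18,20,22,24,26,28,30,32,34,36,38,40,42,44,46,48,50,52,54,56,58,60,62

steps = 4; useful = 128; efficiency = 128/128 = 1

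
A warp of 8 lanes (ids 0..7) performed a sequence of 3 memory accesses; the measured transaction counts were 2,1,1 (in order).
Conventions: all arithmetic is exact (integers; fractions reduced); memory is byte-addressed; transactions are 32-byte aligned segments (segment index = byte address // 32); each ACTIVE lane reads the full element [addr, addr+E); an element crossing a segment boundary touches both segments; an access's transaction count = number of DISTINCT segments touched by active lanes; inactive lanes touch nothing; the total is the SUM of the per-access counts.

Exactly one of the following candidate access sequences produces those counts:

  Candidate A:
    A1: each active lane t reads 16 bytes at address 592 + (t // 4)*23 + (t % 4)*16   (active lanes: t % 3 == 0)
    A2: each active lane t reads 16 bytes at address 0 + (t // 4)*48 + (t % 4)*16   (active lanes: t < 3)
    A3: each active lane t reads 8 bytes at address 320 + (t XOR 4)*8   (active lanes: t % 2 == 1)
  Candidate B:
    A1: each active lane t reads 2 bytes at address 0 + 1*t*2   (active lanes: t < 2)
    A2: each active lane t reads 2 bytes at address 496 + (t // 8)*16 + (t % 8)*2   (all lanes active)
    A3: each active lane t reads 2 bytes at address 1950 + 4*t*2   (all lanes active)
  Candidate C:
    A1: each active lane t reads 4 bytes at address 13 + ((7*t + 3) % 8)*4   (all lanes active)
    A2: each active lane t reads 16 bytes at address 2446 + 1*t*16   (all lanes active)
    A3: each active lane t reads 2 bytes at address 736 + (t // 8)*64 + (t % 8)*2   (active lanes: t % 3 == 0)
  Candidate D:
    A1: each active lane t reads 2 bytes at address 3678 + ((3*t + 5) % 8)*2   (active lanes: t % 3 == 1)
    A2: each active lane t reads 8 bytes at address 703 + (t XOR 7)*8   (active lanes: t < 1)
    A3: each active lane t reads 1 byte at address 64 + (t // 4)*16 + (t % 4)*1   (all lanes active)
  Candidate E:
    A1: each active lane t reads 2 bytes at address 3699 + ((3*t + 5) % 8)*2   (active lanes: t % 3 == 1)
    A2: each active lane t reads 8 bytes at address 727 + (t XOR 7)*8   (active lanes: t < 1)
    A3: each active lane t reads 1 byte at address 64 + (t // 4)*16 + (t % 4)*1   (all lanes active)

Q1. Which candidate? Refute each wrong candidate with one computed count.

A: A2 gives 2 transactions, not 1
B: A1 gives 1 transaction, not 2
C: A2 gives 5 transactions, not 1
E: A1 gives 1 transaction, not 2
D: all counts match (2,1,1)

Answer: D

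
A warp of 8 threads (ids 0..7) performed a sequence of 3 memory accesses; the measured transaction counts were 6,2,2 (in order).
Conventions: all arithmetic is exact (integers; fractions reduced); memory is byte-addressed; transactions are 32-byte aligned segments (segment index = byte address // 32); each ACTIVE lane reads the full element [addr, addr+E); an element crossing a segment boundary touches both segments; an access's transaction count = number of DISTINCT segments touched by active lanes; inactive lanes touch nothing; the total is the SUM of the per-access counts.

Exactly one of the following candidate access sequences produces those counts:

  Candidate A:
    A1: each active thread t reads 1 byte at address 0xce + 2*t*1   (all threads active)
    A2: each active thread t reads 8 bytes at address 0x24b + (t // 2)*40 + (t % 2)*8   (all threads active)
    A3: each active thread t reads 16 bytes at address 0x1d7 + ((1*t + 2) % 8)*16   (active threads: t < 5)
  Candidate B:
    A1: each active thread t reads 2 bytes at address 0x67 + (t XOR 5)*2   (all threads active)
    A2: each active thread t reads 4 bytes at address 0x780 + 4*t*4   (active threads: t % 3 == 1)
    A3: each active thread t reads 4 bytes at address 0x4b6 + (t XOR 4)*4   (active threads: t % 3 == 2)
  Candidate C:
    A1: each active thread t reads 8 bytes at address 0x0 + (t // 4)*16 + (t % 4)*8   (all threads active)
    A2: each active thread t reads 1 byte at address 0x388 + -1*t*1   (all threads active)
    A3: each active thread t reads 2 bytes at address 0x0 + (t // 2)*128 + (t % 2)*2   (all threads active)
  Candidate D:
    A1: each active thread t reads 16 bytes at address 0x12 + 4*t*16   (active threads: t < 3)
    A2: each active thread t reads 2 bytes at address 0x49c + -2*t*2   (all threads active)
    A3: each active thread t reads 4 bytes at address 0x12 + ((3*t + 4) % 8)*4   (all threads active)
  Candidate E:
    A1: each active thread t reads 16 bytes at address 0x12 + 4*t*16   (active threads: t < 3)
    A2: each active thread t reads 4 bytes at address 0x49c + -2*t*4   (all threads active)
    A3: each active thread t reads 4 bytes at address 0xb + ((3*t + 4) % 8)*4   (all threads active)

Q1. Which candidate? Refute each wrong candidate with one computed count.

A: A1 gives 1 transaction, not 6
B: A1 gives 1 transaction, not 6
C: A1 gives 2 transactions, not 6
D: A2 gives 1 transaction, not 2
E: all counts match (6,2,2)

Answer: E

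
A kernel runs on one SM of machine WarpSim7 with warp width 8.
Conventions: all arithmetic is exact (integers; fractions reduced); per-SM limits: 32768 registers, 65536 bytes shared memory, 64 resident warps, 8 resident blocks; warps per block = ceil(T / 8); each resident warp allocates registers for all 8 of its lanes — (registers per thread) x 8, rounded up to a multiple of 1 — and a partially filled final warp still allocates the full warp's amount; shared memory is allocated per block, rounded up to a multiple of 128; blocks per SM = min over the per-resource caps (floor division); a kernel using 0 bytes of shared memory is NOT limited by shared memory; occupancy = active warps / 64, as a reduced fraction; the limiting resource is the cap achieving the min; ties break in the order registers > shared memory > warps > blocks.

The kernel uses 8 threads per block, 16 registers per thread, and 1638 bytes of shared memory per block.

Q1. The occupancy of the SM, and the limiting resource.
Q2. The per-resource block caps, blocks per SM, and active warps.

Answer: occupancy 1/8, limited by blocks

registers: 256 blocks
shared memory: 39 blocks
warps: 64 blocks
blocks: 8 blocks

Answer: 8 blocks, 8 active warps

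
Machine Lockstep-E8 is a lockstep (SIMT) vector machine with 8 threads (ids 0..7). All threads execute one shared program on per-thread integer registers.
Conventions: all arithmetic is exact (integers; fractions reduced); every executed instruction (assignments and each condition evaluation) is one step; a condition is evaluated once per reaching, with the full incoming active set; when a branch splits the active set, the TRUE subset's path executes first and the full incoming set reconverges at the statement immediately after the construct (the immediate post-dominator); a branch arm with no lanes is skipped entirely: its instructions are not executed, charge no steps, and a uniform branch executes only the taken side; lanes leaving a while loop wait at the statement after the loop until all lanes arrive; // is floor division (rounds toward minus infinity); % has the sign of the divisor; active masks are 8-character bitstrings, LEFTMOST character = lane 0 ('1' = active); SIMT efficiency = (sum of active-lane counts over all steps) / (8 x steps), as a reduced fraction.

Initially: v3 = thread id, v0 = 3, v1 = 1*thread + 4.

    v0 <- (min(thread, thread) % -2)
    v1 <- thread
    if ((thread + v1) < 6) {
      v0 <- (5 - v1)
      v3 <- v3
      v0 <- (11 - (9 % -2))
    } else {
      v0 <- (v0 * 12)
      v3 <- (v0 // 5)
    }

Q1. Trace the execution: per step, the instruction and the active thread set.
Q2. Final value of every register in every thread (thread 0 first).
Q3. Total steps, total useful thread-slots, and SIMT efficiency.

step 0: v0 <- (min(thread, thread) % -2) 11111111
step 1: v1 <- thread                 11111111
step 2: eval ((thread + v1) < 6)     11111111
step 3: v0 <- (5 - v1)               11100000
step 4: v3 <- v3                     11100000
step 5: v0 <- (11 - (9 % -2))        11100000
step 6: v0 <- (v0 * 12)              00011111
step 7: v3 <- (v0 // 5)              00011111

Answer: 8 steps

v3: 0,1,2,-3,0,-3,0,-3
v0: 12,12,12,-12,0,-12,0,-12
v1: 0,1,2,3,4,5,6,7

steps = 8; useful = 43; efficiency = 43/64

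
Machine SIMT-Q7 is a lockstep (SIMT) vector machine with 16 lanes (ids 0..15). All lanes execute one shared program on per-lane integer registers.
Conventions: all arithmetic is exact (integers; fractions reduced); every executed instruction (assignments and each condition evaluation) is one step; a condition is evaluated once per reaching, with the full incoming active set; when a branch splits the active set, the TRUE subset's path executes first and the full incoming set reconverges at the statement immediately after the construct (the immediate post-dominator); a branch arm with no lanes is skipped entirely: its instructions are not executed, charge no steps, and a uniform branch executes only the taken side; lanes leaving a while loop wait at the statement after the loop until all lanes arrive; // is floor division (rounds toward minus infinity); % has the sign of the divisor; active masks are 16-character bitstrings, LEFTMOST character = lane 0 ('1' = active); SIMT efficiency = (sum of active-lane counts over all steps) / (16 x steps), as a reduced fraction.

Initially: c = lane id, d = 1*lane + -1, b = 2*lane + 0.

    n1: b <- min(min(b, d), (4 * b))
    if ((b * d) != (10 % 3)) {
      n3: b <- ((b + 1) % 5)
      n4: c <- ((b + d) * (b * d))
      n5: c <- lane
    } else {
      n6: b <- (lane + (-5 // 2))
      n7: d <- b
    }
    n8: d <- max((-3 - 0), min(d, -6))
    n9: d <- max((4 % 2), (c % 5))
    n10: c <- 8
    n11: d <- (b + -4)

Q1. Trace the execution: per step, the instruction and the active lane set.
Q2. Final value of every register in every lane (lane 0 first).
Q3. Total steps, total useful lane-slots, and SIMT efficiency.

step 0: b <- min(min(b, d), (4 * b)) 1111111111111111
step 1: eval ((b * d) != (10 % 3))   1111111111111111
step 2: b <- ((b + 1) % 5)           0101111111111111
step 3: c <- ((b + d) * (b * d))     0101111111111111
step 4: c <- lane                    0101111111111111
step 5: b <- (lane + (-5 // 2))      1010000000000000
step 6: d <- b                       1010000000000000
step 7: d <- max((-3 - 0), min(d, -6)) 1111111111111111
step 8: d <- max((4 % 2), (c % 5))   1111111111111111
step 9: c <- 8                       1111111111111111
step 10: d <- (b + -4)                1111111111111111

Answer: 11 steps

c: 8,8,8,8,8,8,8,8,8,8,8,8,8,8,8,8
d: -7,-3,-5,-1,0,-4,-3,-2,-1,0,-4,-3,-2,-1,0,-4
b: -3,1,-1,3,4,0,1,2,3,4,0,1,2,3,4,0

steps = 11; useful = 142; efficiency = 142/176 = 71/88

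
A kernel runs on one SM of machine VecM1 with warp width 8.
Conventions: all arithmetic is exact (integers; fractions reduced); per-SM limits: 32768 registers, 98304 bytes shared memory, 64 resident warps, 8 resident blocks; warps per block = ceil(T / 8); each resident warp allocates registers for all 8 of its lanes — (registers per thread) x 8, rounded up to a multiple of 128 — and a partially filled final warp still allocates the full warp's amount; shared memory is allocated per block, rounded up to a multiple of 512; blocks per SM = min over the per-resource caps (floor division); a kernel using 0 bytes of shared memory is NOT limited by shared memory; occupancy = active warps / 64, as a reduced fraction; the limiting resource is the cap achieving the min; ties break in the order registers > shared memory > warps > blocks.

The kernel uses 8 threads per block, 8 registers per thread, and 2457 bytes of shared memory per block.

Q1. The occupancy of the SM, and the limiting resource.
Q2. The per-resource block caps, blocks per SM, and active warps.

Answer: occupancy 1/8, limited by blocks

registers: 256 blocks
shared memory: 38 blocks
warps: 64 blocks
blocks: 8 blocks

Answer: 8 blocks, 8 active warps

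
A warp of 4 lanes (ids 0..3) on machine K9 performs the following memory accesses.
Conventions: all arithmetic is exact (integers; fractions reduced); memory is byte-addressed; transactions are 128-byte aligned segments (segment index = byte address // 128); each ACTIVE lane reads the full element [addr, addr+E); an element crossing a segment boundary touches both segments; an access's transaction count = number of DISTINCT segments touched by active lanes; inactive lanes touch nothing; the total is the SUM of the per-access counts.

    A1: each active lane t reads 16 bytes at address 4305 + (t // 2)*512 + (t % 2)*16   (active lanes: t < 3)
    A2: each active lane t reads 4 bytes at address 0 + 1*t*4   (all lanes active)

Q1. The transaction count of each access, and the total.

A1: 2 transactions
A2: 1 transaction

Answer: 2,1; total 3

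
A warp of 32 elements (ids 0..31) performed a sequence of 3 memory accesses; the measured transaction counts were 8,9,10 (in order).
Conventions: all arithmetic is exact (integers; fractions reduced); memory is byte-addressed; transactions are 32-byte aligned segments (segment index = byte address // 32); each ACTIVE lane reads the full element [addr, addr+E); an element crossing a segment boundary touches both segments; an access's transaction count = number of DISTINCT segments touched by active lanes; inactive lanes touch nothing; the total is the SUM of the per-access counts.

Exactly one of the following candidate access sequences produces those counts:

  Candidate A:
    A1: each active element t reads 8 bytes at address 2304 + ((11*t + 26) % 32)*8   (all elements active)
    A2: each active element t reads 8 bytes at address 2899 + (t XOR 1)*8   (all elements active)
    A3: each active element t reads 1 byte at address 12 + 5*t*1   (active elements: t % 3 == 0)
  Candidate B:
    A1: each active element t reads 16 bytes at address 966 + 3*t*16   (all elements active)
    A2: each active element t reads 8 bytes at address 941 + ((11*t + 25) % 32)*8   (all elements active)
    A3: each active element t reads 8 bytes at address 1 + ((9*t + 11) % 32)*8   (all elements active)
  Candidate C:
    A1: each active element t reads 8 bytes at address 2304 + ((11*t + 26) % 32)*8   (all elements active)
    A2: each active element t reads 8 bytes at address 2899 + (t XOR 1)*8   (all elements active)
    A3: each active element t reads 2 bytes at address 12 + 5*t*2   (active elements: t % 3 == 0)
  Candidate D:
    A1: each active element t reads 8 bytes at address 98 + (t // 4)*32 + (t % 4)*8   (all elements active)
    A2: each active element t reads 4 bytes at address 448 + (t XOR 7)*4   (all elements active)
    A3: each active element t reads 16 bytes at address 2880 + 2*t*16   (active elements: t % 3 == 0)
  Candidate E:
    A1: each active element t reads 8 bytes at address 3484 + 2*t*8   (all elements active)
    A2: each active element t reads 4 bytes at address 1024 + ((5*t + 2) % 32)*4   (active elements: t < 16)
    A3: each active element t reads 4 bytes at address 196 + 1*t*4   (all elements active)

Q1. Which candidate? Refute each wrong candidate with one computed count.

A: A3 gives 6 transactions, not 10
B: A1 gives 48 transactions, not 8
D: A1 gives 9 transactions, not 8
E: A1 gives 17 transactions, not 8
C: all counts match (8,9,10)

Answer: C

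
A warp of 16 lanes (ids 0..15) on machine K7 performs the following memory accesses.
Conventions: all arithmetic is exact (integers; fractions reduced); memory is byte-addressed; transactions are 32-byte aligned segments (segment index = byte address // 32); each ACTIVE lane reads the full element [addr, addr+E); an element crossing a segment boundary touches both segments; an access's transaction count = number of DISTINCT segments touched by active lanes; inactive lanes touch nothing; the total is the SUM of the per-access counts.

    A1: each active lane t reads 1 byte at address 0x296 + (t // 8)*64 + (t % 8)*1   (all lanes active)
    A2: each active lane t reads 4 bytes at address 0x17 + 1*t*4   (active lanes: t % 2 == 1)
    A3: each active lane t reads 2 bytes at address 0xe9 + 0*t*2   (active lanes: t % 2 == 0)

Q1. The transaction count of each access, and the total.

A1: 2 transactions
A2: 3 transactions
A3: 1 transaction

Answer: 2,3,1; total 6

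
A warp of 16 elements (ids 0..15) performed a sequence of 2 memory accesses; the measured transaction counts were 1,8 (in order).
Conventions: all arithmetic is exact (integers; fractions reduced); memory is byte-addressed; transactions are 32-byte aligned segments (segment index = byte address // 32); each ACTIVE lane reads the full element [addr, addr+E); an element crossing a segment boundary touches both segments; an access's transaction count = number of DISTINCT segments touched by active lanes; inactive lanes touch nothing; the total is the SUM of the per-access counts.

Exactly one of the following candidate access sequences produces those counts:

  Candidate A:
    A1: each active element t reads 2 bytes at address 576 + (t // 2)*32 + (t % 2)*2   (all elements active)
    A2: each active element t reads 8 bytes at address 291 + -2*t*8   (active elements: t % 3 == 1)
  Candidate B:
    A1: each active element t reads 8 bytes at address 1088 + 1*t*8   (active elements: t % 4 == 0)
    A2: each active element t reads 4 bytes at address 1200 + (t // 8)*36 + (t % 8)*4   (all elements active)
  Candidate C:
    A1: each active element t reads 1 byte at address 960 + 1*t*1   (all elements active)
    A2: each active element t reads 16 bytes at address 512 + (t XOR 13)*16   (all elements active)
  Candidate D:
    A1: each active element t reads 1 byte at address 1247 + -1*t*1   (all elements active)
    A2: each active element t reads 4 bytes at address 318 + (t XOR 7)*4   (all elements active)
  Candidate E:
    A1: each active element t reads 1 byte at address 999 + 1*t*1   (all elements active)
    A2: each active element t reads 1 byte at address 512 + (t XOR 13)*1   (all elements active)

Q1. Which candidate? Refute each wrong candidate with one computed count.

A: A1 gives 8 transactions, not 1
B: A1 gives 4 transactions, not 1
D: A2 gives 3 transactions, not 8
E: A2 gives 1 transaction, not 8
C: all counts match (1,8)

Answer: C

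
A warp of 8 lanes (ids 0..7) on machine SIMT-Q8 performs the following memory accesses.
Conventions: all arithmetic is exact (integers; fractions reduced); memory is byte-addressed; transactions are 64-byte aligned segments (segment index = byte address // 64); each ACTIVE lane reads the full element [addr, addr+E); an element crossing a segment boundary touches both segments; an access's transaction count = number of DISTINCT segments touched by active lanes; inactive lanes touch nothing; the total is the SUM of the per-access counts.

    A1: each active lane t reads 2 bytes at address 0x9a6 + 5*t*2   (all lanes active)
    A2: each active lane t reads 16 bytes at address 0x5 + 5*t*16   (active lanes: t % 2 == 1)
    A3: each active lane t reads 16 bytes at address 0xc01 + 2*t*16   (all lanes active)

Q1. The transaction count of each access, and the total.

A1: 2 transactions
A2: 6 transactions
A3: 4 transactions

Answer: 2,6,4; total 12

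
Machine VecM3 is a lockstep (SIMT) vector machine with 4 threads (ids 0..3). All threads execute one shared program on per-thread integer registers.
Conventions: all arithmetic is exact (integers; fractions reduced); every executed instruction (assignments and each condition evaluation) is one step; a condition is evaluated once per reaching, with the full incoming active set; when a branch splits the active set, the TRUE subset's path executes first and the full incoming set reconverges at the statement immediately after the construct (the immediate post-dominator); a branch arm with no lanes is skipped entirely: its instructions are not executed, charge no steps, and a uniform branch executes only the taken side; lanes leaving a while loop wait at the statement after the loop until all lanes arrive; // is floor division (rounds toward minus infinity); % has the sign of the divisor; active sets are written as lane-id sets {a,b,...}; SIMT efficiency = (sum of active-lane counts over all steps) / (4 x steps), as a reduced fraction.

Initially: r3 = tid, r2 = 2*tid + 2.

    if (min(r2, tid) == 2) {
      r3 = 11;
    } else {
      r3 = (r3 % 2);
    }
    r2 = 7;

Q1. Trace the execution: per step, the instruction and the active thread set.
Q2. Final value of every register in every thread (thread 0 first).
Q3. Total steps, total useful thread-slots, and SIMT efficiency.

step 0: eval (min(r2, tid) == 2)     {0,1,2,3}
step 1: r3 <- 11                     {2}
step 2: r3 <- (r3 % 2)               {0,1,3}
step 3: r2 <- 7                      {0,1,2,3}

Answer: 4 steps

r3: 0,1,11,1
r2: 7,7,7,7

steps = 4; useful = 12; efficiency = 12/16 = 3/4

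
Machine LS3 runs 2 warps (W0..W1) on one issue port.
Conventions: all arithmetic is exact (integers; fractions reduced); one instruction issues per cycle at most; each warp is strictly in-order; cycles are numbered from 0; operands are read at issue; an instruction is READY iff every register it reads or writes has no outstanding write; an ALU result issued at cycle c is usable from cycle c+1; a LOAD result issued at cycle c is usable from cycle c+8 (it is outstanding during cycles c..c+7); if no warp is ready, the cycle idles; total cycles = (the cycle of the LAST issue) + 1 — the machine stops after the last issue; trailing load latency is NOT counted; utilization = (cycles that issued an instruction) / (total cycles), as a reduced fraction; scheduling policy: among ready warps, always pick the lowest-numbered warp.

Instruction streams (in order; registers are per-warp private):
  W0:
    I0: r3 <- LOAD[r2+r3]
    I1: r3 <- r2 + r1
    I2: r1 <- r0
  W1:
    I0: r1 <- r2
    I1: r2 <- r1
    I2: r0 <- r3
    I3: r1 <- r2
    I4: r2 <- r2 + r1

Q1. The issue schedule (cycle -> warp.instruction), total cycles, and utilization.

cycle 0: W0.I0
cycle 1: W1.I0
cycle 2: W1.I1
cycle 3: W1.I2
cycle 4: W1.I3
cycle 5: W1.I4
cycle 6: idle
cycle 7: idle
cycle 8: W0.I1
cycle 9: W0.I2

Answer: 10 cycles, utilization 4/5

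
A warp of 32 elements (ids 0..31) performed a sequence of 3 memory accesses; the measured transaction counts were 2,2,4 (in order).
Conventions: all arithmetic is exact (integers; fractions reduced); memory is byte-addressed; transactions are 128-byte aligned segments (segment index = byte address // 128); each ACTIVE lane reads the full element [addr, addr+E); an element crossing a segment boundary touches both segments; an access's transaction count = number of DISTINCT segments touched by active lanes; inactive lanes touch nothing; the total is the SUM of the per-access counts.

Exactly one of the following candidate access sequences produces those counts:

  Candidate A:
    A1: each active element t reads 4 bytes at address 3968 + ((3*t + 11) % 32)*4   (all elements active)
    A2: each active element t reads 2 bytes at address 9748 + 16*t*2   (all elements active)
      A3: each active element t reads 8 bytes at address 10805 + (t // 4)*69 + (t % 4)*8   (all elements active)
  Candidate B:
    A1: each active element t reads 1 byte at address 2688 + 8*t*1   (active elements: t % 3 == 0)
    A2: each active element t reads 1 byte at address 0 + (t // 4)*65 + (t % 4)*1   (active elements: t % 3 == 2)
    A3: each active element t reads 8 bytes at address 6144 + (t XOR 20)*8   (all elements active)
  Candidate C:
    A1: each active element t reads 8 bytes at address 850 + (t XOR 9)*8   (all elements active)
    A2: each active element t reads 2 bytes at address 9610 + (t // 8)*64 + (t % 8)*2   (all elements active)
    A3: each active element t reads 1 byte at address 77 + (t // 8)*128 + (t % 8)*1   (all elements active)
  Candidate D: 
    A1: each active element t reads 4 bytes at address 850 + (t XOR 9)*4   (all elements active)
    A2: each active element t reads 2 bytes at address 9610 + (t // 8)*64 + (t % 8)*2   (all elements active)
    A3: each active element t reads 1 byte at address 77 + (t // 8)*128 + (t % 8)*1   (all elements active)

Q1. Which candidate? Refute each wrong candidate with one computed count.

A: A1 gives 1 transaction, not 2
B: A2 gives 4 transactions, not 2
C: A1 gives 3 transactions, not 2
D: all counts match (2,2,4)

Answer: D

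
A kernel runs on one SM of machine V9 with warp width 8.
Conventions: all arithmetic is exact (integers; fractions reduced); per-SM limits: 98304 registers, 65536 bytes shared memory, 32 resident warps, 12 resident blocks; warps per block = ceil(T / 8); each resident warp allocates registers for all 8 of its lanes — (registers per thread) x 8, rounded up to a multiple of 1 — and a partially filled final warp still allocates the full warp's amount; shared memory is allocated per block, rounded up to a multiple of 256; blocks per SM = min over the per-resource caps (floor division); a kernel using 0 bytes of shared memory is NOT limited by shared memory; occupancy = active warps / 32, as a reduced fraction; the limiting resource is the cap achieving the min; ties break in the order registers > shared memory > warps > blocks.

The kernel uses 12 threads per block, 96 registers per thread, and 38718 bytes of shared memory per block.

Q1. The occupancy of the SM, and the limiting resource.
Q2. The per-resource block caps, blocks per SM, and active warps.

Answer: occupancy 1/16, limited by shared memory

registers: 64 blocks
shared memory: 1 block
warps: 16 blocks
blocks: 12 blocks

Answer: 1 block, 2 active warps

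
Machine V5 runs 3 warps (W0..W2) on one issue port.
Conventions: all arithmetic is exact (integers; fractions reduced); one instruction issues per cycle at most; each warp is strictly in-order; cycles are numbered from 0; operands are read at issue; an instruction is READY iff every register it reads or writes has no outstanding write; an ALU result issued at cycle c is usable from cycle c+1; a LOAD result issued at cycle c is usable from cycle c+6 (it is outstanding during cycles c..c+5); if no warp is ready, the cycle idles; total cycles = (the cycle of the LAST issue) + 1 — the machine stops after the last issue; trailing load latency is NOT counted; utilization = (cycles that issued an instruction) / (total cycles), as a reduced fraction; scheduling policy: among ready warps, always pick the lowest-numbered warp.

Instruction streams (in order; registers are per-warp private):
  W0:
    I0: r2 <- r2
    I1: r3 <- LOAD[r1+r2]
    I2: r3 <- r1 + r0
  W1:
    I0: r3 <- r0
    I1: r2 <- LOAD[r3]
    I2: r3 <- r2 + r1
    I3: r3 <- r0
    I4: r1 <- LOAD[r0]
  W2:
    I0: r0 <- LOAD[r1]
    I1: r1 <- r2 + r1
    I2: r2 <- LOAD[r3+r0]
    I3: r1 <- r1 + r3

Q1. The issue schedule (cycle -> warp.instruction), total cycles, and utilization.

cycle 0: W0.I0
cycle 1: W0.I1
cycle 2: W1.I0
cycle 3: W1.I1
cycle 4: W2.I0
cycle 5: W2.I1
cycle 6: idle
cycle 7: W0.I2
cycle 8: idle
cycle 9: W1.I2
cycle 10: W1.I3
cycle 11: W1.I4
cycle 12: W2.I2
cycle 13: W2.I3

Answer: 14 cycles, utilization 6/7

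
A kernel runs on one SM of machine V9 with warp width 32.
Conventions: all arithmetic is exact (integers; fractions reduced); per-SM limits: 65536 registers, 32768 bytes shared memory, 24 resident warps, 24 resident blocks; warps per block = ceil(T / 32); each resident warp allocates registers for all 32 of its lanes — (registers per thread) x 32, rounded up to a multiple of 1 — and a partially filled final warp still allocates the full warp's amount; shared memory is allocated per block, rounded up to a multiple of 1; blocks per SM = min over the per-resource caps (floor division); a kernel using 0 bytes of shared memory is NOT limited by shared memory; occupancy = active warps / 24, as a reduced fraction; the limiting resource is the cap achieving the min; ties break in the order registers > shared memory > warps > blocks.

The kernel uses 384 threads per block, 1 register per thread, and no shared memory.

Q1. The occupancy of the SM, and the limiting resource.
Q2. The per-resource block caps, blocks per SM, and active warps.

Answer: occupancy 1, limited by warps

registers: 170 blocks
shared memory: no limit (kernel uses none)
warps: 2 blocks
blocks: 24 blocks

Answer: 2 blocks, 24 active warps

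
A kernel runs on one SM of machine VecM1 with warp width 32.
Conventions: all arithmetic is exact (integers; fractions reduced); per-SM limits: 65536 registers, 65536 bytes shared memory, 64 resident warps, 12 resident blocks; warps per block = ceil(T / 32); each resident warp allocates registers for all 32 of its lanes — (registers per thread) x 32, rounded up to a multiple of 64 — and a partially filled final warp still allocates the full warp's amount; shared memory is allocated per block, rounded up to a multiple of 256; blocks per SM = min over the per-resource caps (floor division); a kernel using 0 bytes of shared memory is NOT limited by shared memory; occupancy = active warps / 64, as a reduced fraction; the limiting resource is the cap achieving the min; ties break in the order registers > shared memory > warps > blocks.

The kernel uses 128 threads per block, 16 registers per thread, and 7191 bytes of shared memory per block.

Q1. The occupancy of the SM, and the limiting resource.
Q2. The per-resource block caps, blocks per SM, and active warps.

Answer: occupancy 1/2, limited by shared memory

registers: 32 blocks
shared memory: 8 blocks
warps: 16 blocks
blocks: 12 blocks

Answer: 8 blocks, 32 active warps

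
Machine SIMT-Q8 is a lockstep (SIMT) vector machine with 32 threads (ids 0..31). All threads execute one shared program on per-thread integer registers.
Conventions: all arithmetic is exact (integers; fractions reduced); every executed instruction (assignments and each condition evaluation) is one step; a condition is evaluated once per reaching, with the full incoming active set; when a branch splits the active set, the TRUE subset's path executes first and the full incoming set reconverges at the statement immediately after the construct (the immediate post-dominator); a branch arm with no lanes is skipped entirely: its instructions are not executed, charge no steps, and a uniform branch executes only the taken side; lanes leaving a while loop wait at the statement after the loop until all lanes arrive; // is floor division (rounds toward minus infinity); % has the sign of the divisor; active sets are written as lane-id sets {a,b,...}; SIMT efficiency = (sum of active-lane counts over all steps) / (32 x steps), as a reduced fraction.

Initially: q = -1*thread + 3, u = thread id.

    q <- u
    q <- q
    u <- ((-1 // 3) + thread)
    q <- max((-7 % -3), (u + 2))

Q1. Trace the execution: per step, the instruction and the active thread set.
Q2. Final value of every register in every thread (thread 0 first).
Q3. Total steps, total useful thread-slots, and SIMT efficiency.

step 0: q <- u                       {0,1,2,3,4,5,6,7,8,9,10,11,12,13,14,15,16,17,18,19,20,21,22,23,24,25,26,27,28,29,30,31}
step 1: q <- q                       {0,1,2,3,4,5,6,7,8,9,10,11,12,13,14,15,16,17,18,19,20,21,22,23,24,25,26,27,28,29,30,31}
step 2: u <- ((-1 // 3) + thread)    {0,1,2,3,4,5,6,7,8,9,10,11,12,13,14,15,16,17,18,19,20,21,22,23,24,25,26,27,28,29,30,31}
step 3: q <- max((-7 % -3), (u + 2)) {0,1,2,3,4,5,6,7,8,9,10,11,12,13,14,15,16,17,18,19,20,21,22,23,24,25,26,27,28,29,30,31}

Answer: 4 steps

q: 1,2,3,4,5,6,7,8,9,10,11,12,13,14,15,16,17,18,19,20,21,22,23,24,25,26,27,28,29,30,31,32
u: -1,0,1,2,3,4,5,6,7,8,9,10,11,12,13,14,15,16,17,18,19,20,21,22,23,24,25,26,27,28,29,30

steps = 4; useful = 128; efficiency = 128/128 = 1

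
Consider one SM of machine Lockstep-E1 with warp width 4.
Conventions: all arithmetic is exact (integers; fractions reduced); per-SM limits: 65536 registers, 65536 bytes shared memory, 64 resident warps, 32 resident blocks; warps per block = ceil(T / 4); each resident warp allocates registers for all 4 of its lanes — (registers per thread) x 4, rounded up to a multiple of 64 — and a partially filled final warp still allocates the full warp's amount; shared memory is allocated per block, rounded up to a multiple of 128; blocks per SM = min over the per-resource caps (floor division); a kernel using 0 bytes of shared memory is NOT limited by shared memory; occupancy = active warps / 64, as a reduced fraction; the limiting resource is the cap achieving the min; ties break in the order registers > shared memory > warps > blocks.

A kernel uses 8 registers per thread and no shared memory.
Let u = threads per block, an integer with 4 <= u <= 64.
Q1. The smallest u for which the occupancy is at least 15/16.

Answer: u = 5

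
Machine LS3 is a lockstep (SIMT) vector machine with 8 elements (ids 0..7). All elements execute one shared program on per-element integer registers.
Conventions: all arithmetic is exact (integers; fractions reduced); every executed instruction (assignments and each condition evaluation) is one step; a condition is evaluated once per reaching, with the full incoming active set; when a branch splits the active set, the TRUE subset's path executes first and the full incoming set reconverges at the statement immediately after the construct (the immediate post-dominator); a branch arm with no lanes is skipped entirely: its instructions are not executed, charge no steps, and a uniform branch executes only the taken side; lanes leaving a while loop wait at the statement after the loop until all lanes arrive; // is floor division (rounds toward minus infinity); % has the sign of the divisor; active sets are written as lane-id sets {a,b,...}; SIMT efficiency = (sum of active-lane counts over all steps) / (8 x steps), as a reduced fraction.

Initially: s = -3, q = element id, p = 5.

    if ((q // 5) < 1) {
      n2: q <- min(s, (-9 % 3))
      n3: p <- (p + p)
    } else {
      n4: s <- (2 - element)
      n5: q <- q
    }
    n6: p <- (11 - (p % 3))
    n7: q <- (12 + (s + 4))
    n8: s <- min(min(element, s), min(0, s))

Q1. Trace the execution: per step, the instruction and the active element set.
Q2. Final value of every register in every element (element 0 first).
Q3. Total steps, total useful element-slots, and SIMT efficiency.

step 0: eval ((q // 5) < 1)          {0,1,2,3,4,5,6,7}
step 1: q <- min(s, (-9 % 3))        {0,1,2,3,4}
step 2: p <- (p + p)                 {0,1,2,3,4}
step 3: s <- (2 - element)           {5,6,7}
step 4: q <- q                       {5,6,7}
step 5: p <- (11 - (p % 3))          {0,1,2,3,4,5,6,7}
step 6: q <- (12 + (s + 4))          {0,1,2,3,4,5,6,7}
step 7: s <- min(min(element, s), min(0, s)) {0,1,2,3,4,5,6,7}

Answer: 8 steps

s: -3,-3,-3,-3,-3,-3,-4,-5
q: 13,13,13,13,13,13,12,11
p: 10,10,10,10,10,9,9,9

steps = 8; useful = 48; efficiency = 48/64 = 3/4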